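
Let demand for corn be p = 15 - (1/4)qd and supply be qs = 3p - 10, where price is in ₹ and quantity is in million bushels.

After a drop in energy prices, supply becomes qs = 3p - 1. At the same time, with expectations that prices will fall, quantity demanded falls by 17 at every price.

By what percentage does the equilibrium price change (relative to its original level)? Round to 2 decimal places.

Original equilibrium: 60 - 4p = 3p - 10 gives 70 = 7p, so p = 10 and q = 20.
With the change applied: demand qd = 43 - 4p, supply qs = 3p - 1.
Clearing the new market: 43 - 4p = 3p - 1, so p = 44/7 ≈ 6.2857 and q = 125/7 ≈ 17.8571.
%Δp = (6.2857 − 10) / 10 × 100 = -37.14%.

-37.14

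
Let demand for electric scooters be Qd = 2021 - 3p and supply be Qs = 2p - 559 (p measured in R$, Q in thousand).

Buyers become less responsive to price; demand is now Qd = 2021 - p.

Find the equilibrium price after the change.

Initially, 2021 - 3p = 2p - 559, so 2580 = 5p and p = 516, Q = 473.
With the change applied: demand Qd = 2021 - p, supply Qs = 2p - 559.
Setting them equal: 2021 - p = 2p - 559 → 2580 = 3p, so p = 860 and Q = 1161.

860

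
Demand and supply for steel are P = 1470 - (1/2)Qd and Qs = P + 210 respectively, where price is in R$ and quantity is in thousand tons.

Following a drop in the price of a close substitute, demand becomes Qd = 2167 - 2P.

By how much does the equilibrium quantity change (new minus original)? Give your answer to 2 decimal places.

-257.67

Original equilibrium: 2940 - 2P = P + 210 gives 2730 = 3P, so P = 910 and Q = 1120.
With the change applied: demand Qd = 2167 - 2P, supply Qs = P + 210.
Equate the new curves: 2167 - 2P = P + 210, giving 1957 = 3P, P = 1957/3 ≈ 652.3333, Q = 2587/3 ≈ 862.3333.
ΔQ = 862.3333 − 1120 = -257.67.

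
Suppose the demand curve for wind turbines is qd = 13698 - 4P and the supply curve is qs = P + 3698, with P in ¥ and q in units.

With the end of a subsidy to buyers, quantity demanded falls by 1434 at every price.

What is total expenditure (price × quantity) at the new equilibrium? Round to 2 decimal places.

Solve the original market: 13698 - 4P = P + 3698, hence P = 2000 and q = 5698.
With the change applied: demand qd = 12264 - 4P, supply qs = P + 3698.
Setting them equal: 12264 - 4P = P + 3698 → 8566 = 5P, so P = 1713.2 and q = 5411.2.
New expenditure = 1713.2 × 5411.2 = 9270467.84.

9270467.84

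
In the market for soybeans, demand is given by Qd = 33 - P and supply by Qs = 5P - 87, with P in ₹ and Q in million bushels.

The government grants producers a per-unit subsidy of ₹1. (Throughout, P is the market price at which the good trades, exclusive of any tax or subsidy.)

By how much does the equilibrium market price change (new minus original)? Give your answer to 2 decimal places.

Initially, 33 - P = 5P - 87, so 120 = 6P and P = 20, Q = 13.
Since sellers receive the price plus the subsidy, the effective supply curve becomes Qs = 5P - 82.
New equilibrium: 33 - P = 5P - 82 ⇒ 115 = 6P ⇒ P = 115/6 ≈ 19.1667, Q = 83/6 ≈ 13.8333.
ΔP = 19.1667 − 20 = -0.83.

-0.83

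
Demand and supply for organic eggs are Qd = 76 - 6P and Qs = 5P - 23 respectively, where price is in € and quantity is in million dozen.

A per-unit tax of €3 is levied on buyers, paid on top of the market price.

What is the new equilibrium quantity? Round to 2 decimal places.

13.82

Initially, 76 - 6P = 5P - 23, so 99 = 11P and P = 9, Q = 22.
Since buyers pay the price plus the tax, the effective demand curve becomes Qd = 58 - 6P.
Equate the new curves: 58 - 6P = 5P - 23, giving 81 = 11P, P = 81/11 ≈ 7.3636, Q = 152/11 ≈ 13.8182.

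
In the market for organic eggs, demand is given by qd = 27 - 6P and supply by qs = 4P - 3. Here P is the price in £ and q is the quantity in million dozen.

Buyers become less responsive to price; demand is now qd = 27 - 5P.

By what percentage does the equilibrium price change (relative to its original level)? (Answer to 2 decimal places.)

+11.11

Initially, 27 - 6P = 4P - 3, so 30 = 10P and P = 3, q = 9.
The shock moves the curves to qd = 27 - 5P and qs = 4P - 3.
Clearing the new market: 27 - 5P = 4P - 3, so P = 10/3 ≈ 3.3333 and q = 31/3 ≈ 10.3333.
%ΔP = (3.3333 − 3) / 3 × 100 = +11.11%.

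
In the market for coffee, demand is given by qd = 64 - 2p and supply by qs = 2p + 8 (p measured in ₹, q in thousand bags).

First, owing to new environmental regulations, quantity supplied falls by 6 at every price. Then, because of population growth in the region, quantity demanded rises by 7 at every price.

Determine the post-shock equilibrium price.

Initially, 64 - 2p = 2p + 8, so 56 = 4p and p = 14, q = 36.
With the change applied: demand qd = 71 - 2p, supply qs = 2p + 2.
Setting them equal: 71 - 2p = 2p + 2 → 69 = 4p, so p = 17.25 and q = 36.5.

17.25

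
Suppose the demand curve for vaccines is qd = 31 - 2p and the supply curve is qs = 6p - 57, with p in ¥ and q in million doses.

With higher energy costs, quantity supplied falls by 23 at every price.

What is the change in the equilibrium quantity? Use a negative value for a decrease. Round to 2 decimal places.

Original equilibrium: 31 - 2p = 6p - 57 gives 88 = 8p, so p = 11 and q = 9.
With the change applied: demand qd = 31 - 2p, supply qs = 6p - 80.
New equilibrium: 31 - 2p = 6p - 80 ⇒ 111 = 8p ⇒ p = 13.875, q = 3.25.
Δq = 3.25 − 9 = -5.75.

-5.75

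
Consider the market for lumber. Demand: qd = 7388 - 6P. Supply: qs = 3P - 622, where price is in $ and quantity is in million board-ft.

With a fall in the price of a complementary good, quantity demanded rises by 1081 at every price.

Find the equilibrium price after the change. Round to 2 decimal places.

Original equilibrium: 7388 - 6P = 3P - 622 gives 8010 = 9P, so P = 890 and q = 2048.
The new curves are qd = 8469 - 6P (demand) and qs = 3P - 622 (supply).
Equate the new curves: 8469 - 6P = 3P - 622, giving 9091 = 9P, P = 9091/9 ≈ 1010.1111, q = 7225/3 ≈ 2408.3333.

1010.11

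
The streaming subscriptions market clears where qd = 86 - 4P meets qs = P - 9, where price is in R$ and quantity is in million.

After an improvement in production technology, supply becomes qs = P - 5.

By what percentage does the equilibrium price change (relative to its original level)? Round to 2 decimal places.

Original equilibrium: 86 - 4P = P - 9 gives 95 = 5P, so P = 19 and q = 10.
The shock moves the curves to qd = 86 - 4P and qs = P - 5.
Clearing the new market: 86 - 4P = P - 5, so P = 18.2 and q = 13.2.
%ΔP = (18.2 − 19) / 19 × 100 = -4.21%.

-4.21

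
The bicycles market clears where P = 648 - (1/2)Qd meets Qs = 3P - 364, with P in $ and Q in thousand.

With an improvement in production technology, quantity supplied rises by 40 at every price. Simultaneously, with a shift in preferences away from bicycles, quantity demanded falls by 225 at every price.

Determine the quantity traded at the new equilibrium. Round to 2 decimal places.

Initially, 1296 - 2P = 3P - 364, so 1660 = 5P and P = 332, Q = 632.
The new curves are Qd = 1071 - 2P (demand) and Qs = 3P - 324 (supply).
Equate the new curves: 1071 - 2P = 3P - 324, giving 1395 = 5P, P = 279, Q = 513.

513.00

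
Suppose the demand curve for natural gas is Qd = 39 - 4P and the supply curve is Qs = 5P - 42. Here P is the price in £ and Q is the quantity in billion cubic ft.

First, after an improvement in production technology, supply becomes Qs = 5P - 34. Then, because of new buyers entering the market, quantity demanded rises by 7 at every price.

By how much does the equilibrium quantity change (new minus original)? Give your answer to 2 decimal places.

+7.44

Solve the original market: 39 - 4P = 5P - 42, hence P = 9 and Q = 3.
With the change applied: demand Qd = 46 - 4P, supply Qs = 5P - 34.
Setting them equal: 46 - 4P = 5P - 34 → 80 = 9P, so P = 80/9 ≈ 8.8889 and Q = 94/9 ≈ 10.4444.
ΔQ = 10.4444 − 3 = +7.44.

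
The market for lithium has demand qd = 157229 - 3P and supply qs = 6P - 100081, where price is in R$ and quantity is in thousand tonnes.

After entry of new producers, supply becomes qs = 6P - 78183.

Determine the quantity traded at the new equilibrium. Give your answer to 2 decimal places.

Solve the original market: 157229 - 3P = 6P - 100081, hence P = 28590 and q = 71459.
After the shift, demand is qd = 157229 - 3P and supply is qs = 6P - 78183.
Setting them equal: 157229 - 3P = 6P - 78183 → 235412 = 9P, so P = 235412/9 ≈ 26156.8889 and q = 236275/3 ≈ 78758.3333.

78758.33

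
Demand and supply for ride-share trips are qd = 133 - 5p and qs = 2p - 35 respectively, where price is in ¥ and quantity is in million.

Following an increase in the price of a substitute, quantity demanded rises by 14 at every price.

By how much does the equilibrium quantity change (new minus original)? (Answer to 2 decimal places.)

Solve the original market: 133 - 5p = 2p - 35, hence p = 24 and q = 13.
The shock moves the curves to qd = 147 - 5p and qs = 2p - 35.
Equate the new curves: 147 - 5p = 2p - 35, giving 182 = 7p, p = 26, q = 17.
Δq = 17 − 13 = +4.00.

+4.00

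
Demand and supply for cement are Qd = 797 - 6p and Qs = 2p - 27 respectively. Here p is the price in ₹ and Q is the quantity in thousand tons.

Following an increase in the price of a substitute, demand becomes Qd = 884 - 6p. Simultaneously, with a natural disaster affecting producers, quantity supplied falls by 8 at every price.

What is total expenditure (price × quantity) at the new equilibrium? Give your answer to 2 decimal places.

Before the shock: 797 - 6p = 2p - 27 ⇒ 824 = 8p ⇒ p = 103, Q = 179.
After the shift, demand is Qd = 884 - 6p and supply is Qs = 2p - 35.
New equilibrium: 884 - 6p = 2p - 35 ⇒ 919 = 8p ⇒ p = 114.875, Q = 194.75.
New expenditure = 114.875 × 194.75 = 22371.91.

22371.91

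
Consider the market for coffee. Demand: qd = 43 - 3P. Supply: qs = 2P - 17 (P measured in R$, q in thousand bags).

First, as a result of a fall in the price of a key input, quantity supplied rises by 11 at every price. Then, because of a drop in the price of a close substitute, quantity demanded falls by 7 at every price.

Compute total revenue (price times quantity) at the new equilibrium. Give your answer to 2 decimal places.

90.72

Before the shock: 43 - 3P = 2P - 17 ⇒ 60 = 5P ⇒ P = 12, q = 7.
The new curves are qd = 36 - 3P (demand) and qs = 2P - 6 (supply).
Clearing the new market: 36 - 3P = 2P - 6, so P = 8.4 and q = 10.8.
New expenditure = 8.4 × 10.8 = 90.72.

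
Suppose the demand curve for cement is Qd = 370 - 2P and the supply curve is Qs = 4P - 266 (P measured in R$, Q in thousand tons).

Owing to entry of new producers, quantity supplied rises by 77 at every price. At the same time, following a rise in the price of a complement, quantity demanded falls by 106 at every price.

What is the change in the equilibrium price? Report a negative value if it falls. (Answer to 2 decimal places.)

-30.50

Original equilibrium: 370 - 2P = 4P - 266 gives 636 = 6P, so P = 106 and Q = 158.
The new curves are Qd = 264 - 2P (demand) and Qs = 4P - 189 (supply).
Setting them equal: 264 - 2P = 4P - 189 → 453 = 6P, so P = 75.5 and Q = 113.
ΔP = 75.5 − 106 = -30.50.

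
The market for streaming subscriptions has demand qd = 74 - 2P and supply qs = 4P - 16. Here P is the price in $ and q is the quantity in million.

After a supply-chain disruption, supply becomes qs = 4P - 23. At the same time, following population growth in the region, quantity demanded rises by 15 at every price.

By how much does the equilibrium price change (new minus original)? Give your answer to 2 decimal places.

Solve the original market: 74 - 2P = 4P - 16, hence P = 15 and q = 44.
The shock moves the curves to qd = 89 - 2P and qs = 4P - 23.
Setting them equal: 89 - 2P = 4P - 23 → 112 = 6P, so P = 56/3 ≈ 18.6667 and q = 155/3 ≈ 51.6667.
ΔP = 18.6667 − 15 = +3.67.

+3.67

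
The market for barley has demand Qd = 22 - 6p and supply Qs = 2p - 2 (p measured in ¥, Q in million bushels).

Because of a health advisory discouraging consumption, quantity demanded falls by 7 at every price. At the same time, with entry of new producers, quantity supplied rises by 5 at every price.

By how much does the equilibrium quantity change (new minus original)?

Before the shock: 22 - 6p = 2p - 2 ⇒ 24 = 8p ⇒ p = 3, Q = 4.
After the shift, demand is Qd = 15 - 6p and supply is Qs = 2p + 3.
Setting them equal: 15 - 6p = 2p + 3 → 12 = 8p, so p = 1.5 and Q = 6.
ΔQ = 6 − 4 = +2.

+2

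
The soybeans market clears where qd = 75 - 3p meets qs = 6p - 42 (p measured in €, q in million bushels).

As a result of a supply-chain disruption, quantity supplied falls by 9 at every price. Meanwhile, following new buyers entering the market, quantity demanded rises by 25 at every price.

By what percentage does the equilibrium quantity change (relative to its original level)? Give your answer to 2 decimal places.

Solve the original market: 75 - 3p = 6p - 42, hence p = 13 and q = 36.
After the shift, demand is qd = 100 - 3p and supply is qs = 6p - 51.
Setting them equal: 100 - 3p = 6p - 51 → 151 = 9p, so p = 151/9 ≈ 16.7778 and q = 149/3 ≈ 49.6667.
%Δq = (49.6667 − 36) / 36 × 100 = +37.96%.

+37.96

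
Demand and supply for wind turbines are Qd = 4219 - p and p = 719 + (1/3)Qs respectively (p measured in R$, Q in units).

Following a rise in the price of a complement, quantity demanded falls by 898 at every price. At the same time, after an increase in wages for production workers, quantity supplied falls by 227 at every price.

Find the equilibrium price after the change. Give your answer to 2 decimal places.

Solve the original market: 4219 - p = 3p - 2157, hence p = 1594 and Q = 2625.
The shock moves the curves to Qd = 3321 - p and Qs = 3p - 2384.
New equilibrium: 3321 - p = 3p - 2384 ⇒ 5705 = 4p ⇒ p = 1426.25, Q = 1894.75.

1426.25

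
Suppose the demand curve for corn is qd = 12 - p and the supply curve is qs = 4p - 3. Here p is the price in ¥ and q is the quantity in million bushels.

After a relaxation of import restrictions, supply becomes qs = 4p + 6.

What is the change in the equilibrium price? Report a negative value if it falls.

Before the shock: 12 - p = 4p - 3 ⇒ 15 = 5p ⇒ p = 3, q = 9.
The new curves are qd = 12 - p (demand) and qs = 4p + 6 (supply).
New equilibrium: 12 - p = 4p + 6 ⇒ 6 = 5p ⇒ p = 1.2, q = 10.8.
Δp = 1.2 − 3 = -1.8.

-1.8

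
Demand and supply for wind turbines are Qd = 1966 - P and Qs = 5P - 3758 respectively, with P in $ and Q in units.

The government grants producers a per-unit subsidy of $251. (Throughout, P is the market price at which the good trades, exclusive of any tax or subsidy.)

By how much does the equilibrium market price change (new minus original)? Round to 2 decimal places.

-209.17

Solve the original market: 1966 - P = 5P - 3758, hence P = 954 and Q = 1012.
Since sellers receive the price plus the subsidy, the effective supply curve becomes Qs = 5P - 2503.
Clearing the new market: 1966 - P = 5P - 2503, so P = 4469/6 ≈ 744.8333 and Q = 7327/6 ≈ 1221.1667.
ΔP = 744.8333 − 954 = -209.17.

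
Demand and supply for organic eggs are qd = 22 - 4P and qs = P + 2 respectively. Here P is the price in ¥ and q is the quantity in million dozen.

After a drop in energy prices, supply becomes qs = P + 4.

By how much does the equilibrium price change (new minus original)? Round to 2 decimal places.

-0.40

Initially, 22 - 4P = P + 2, so 20 = 5P and P = 4, q = 6.
After the shift, demand is qd = 22 - 4P and supply is qs = P + 4.
Equate the new curves: 22 - 4P = P + 4, giving 18 = 5P, P = 3.6, q = 7.6.
ΔP = 3.6 − 4 = -0.40.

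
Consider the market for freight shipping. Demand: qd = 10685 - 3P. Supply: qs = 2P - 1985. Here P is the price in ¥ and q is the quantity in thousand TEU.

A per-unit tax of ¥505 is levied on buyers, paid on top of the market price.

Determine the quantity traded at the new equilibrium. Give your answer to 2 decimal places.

Solve the original market: 10685 - 3P = 2P - 1985, hence P = 2534 and q = 3083.
Since buyers pay the price plus the tax, the effective demand curve becomes qd = 9170 - 3P.
New equilibrium: 9170 - 3P = 2P - 1985 ⇒ 11155 = 5P ⇒ P = 2231, q = 2477.

2477.00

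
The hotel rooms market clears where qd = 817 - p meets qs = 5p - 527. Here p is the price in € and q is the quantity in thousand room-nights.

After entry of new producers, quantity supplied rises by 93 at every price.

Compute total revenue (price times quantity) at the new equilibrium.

Original equilibrium: 817 - p = 5p - 527 gives 1344 = 6p, so p = 224 and q = 593.
After the shift, demand is qd = 817 - p and supply is qs = 5p - 434.
Clearing the new market: 817 - p = 5p - 434, so p = 208.5 and q = 608.5.
New expenditure = 208.5 × 608.5 = 126872.25.

126872.25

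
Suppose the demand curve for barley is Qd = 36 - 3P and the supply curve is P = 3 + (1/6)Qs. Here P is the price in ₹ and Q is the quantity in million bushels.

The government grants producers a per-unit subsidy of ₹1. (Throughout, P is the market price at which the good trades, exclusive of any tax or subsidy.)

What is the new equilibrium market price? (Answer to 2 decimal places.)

5.33

Original equilibrium: 36 - 3P = 6P - 18 gives 54 = 9P, so P = 6 and Q = 18.
Since sellers receive the price plus the subsidy, the effective supply curve becomes Qs = 6P - 12.
New equilibrium: 36 - 3P = 6P - 12 ⇒ 48 = 9P ⇒ P = 16/3 ≈ 5.3333, Q = 20.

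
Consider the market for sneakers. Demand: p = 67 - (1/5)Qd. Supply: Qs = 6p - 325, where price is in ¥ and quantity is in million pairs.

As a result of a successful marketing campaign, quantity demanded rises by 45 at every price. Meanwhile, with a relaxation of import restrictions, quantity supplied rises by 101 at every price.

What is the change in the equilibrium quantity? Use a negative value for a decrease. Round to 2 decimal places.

+70.45

Original equilibrium: 335 - 5p = 6p - 325 gives 660 = 11p, so p = 60 and Q = 35.
With the change applied: demand Qd = 380 - 5p, supply Qs = 6p - 224.
New equilibrium: 380 - 5p = 6p - 224 ⇒ 604 = 11p ⇒ p = 604/11 ≈ 54.9091, Q = 1160/11 ≈ 105.4545.
ΔQ = 105.4545 − 35 = +70.45.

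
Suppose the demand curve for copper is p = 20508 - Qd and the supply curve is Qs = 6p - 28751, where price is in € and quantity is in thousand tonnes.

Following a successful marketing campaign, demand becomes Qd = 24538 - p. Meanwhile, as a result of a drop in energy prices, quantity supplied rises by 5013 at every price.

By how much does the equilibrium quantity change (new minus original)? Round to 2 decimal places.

Initially, 20508 - p = 6p - 28751, so 49259 = 7p and p = 7037, Q = 13471.
The shock moves the curves to Qd = 24538 - p and Qs = 6p - 23738.
New equilibrium: 24538 - p = 6p - 23738 ⇒ 48276 = 7p ⇒ p = 48276/7 ≈ 6896.5714, Q = 123490/7 ≈ 17641.4286.
ΔQ = 17641.4286 − 13471 = +4170.43.

+4170.43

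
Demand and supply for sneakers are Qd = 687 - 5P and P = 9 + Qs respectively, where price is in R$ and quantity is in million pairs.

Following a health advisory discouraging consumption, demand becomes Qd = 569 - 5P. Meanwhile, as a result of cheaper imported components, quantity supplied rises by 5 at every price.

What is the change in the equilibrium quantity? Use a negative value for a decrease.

-15.5

Initially, 687 - 5P = P - 9, so 696 = 6P and P = 116, Q = 107.
After the shift, demand is Qd = 569 - 5P and supply is Qs = P - 4.
Equate the new curves: 569 - 5P = P - 4, giving 573 = 6P, P = 95.5, Q = 91.5.
ΔQ = 91.5 − 107 = -15.5.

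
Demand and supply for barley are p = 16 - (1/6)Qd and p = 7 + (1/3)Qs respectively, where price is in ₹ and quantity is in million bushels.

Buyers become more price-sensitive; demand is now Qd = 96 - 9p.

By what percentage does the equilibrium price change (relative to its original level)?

-25

Before the shock: 96 - 6p = 3p - 21 ⇒ 117 = 9p ⇒ p = 13, Q = 18.
With the change applied: demand Qd = 96 - 9p, supply Qs = 3p - 21.
Equate the new curves: 96 - 9p = 3p - 21, giving 117 = 12p, p = 9.75, Q = 8.25.
%Δp = (9.75 − 13) / 13 × 100 = -25%.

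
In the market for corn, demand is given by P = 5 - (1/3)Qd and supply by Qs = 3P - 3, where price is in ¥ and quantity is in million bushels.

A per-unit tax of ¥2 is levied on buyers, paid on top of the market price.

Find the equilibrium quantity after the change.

Original equilibrium: 15 - 3P = 3P - 3 gives 18 = 6P, so P = 3 and Q = 6.
Since buyers pay the price plus the tax, the effective demand curve becomes Qd = 9 - 3P.
New equilibrium: 9 - 3P = 3P - 3 ⇒ 12 = 6P ⇒ P = 2, Q = 3.

3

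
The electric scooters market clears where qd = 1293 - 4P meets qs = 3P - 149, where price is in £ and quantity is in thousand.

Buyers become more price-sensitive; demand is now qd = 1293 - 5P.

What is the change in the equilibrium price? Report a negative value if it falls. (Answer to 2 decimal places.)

-25.75

Solve the original market: 1293 - 4P = 3P - 149, hence P = 206 and q = 469.
After the shift, demand is qd = 1293 - 5P and supply is qs = 3P - 149.
New equilibrium: 1293 - 5P = 3P - 149 ⇒ 1442 = 8P ⇒ P = 180.25, q = 391.75.
ΔP = 180.25 − 206 = -25.75.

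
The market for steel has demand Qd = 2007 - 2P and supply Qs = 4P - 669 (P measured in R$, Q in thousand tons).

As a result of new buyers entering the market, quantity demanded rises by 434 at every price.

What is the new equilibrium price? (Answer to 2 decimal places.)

518.33

Before the shock: 2007 - 2P = 4P - 669 ⇒ 2676 = 6P ⇒ P = 446, Q = 1115.
After the shift, demand is Qd = 2441 - 2P and supply is Qs = 4P - 669.
New equilibrium: 2441 - 2P = 4P - 669 ⇒ 3110 = 6P ⇒ P = 1555/3 ≈ 518.3333, Q = 4213/3 ≈ 1404.3333.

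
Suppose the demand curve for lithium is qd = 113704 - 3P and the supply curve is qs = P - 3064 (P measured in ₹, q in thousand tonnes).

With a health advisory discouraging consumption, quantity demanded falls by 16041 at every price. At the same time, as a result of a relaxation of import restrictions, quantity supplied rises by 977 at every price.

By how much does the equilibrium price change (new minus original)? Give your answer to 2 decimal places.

Solve the original market: 113704 - 3P = P - 3064, hence P = 29192 and q = 26128.
The shock moves the curves to qd = 97663 - 3P and qs = P - 2087.
Clearing the new market: 97663 - 3P = P - 2087, so P = 24937.5 and q = 22850.5.
ΔP = 24937.5 − 29192 = -4254.50.

-4254.50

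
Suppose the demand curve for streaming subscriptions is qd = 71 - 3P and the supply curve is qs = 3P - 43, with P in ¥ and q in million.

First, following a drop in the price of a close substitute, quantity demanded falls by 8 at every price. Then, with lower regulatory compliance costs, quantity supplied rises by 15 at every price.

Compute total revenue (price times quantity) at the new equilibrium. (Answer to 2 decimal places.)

265.42

Original equilibrium: 71 - 3P = 3P - 43 gives 114 = 6P, so P = 19 and q = 14.
With the change applied: demand qd = 63 - 3P, supply qs = 3P - 28.
Equate the new curves: 63 - 3P = 3P - 28, giving 91 = 6P, P = 91/6 ≈ 15.1667, q = 17.5.
New expenditure = 15.1667 × 17.5 = 265.42.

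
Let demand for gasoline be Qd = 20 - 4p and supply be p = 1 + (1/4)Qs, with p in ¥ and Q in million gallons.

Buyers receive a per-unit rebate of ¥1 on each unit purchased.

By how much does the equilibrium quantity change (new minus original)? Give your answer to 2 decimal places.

+2.00

Initially, 20 - 4p = 4p - 4, so 24 = 8p and p = 3, Q = 8.
Since buyers' out-of-pocket price is the market price minus the rebate, the effective demand curve becomes Qd = 24 - 4p.
Setting them equal: 24 - 4p = 4p - 4 → 28 = 8p, so p = 3.5 and Q = 10.
ΔQ = 10 − 8 = +2.00.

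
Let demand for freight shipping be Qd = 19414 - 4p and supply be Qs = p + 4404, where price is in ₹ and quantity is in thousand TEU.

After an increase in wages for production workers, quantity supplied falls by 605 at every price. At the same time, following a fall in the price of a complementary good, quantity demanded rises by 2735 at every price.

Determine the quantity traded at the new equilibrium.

7469

Before the shock: 19414 - 4p = p + 4404 ⇒ 15010 = 5p ⇒ p = 3002, Q = 7406.
After the shift, demand is Qd = 22149 - 4p and supply is Qs = p + 3799.
Equate the new curves: 22149 - 4p = p + 3799, giving 18350 = 5p, p = 3670, Q = 7469.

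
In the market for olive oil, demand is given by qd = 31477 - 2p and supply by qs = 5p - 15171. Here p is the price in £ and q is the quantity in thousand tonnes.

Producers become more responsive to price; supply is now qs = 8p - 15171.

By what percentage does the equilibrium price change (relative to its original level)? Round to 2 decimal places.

-30.00

Original equilibrium: 31477 - 2p = 5p - 15171 gives 46648 = 7p, so p = 6664 and q = 18149.
With the change applied: demand qd = 31477 - 2p, supply qs = 8p - 15171.
Clearing the new market: 31477 - 2p = 8p - 15171, so p = 4664.8 and q = 22147.4.
%Δp = (4664.8 − 6664) / 6664 × 100 = -30.00%.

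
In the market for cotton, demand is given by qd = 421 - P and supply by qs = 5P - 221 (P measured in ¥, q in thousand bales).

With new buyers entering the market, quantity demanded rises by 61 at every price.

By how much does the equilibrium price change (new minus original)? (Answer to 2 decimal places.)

+10.17

Original equilibrium: 421 - P = 5P - 221 gives 642 = 6P, so P = 107 and q = 314.
The new curves are qd = 482 - P (demand) and qs = 5P - 221 (supply).
Equate the new curves: 482 - P = 5P - 221, giving 703 = 6P, P = 703/6 ≈ 117.1667, q = 2189/6 ≈ 364.8333.
ΔP = 117.1667 − 107 = +10.17.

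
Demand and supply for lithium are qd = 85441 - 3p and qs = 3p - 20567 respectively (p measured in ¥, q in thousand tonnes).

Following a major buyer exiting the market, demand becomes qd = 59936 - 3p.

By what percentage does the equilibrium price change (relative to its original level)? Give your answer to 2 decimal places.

Original equilibrium: 85441 - 3p = 3p - 20567 gives 106008 = 6p, so p = 17668 and q = 32437.
With the change applied: demand qd = 59936 - 3p, supply qs = 3p - 20567.
Clearing the new market: 59936 - 3p = 3p - 20567, so p = 80503/6 ≈ 13417.1667 and q = 19684.5.
%Δp = (13417.1667 − 17668) / 17668 × 100 = -24.06%.

-24.06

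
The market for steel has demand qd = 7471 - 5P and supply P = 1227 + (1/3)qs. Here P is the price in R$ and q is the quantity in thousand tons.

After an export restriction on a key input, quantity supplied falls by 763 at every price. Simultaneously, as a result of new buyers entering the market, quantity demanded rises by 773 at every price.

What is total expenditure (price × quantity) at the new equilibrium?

Original equilibrium: 7471 - 5P = 3P - 3681 gives 11152 = 8P, so P = 1394 and q = 501.
With the change applied: demand qd = 8244 - 5P, supply qs = 3P - 4444.
Setting them equal: 8244 - 5P = 3P - 4444 → 12688 = 8P, so P = 1586 and q = 314.
New expenditure = 1586 × 314 = 498004.

498004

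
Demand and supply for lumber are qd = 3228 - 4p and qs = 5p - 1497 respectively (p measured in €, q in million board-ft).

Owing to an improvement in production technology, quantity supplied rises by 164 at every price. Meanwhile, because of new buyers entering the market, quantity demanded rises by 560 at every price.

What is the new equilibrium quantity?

Before the shock: 3228 - 4p = 5p - 1497 ⇒ 4725 = 9p ⇒ p = 525, q = 1128.
With the change applied: demand qd = 3788 - 4p, supply qs = 5p - 1333.
Equate the new curves: 3788 - 4p = 5p - 1333, giving 5121 = 9p, p = 569, q = 1512.

1512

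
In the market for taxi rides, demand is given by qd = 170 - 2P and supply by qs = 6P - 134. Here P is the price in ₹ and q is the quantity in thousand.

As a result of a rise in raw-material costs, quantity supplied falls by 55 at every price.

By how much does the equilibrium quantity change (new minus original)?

Before the shock: 170 - 2P = 6P - 134 ⇒ 304 = 8P ⇒ P = 38, q = 94.
With the change applied: demand qd = 170 - 2P, supply qs = 6P - 189.
New equilibrium: 170 - 2P = 6P - 189 ⇒ 359 = 8P ⇒ P = 44.875, q = 80.25.
Δq = 80.25 − 94 = -13.75.

-13.75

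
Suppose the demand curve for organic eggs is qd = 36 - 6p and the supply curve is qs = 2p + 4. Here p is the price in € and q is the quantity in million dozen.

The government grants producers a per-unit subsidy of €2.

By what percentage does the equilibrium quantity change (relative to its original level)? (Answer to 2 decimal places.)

+25.00

Initially, 36 - 6p = 2p + 4, so 32 = 8p and p = 4, q = 12.
Since sellers receive the price plus the subsidy, the effective supply curve becomes qs = 2p + 8.
Equate the new curves: 36 - 6p = 2p + 8, giving 28 = 8p, p = 3.5, q = 15.
%Δq = (15 − 12) / 12 × 100 = +25.00%.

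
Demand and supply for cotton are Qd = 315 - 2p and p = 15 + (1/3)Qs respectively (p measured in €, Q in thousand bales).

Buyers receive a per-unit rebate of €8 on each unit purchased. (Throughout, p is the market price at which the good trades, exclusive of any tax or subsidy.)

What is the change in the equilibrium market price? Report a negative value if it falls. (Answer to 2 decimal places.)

+3.20

Solve the original market: 315 - 2p = 3p - 45, hence p = 72 and Q = 171.
Since buyers' out-of-pocket price is the market price minus the rebate, the effective demand curve becomes Qd = 331 - 2p.
Clearing the new market: 331 - 2p = 3p - 45, so p = 75.2 and Q = 180.6.
Δp = 75.2 − 72 = +3.20.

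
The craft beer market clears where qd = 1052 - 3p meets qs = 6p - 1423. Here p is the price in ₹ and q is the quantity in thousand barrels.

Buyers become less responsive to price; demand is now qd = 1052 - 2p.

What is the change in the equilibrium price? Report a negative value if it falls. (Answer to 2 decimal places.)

+34.38

Original equilibrium: 1052 - 3p = 6p - 1423 gives 2475 = 9p, so p = 275 and q = 227.
The shock moves the curves to qd = 1052 - 2p and qs = 6p - 1423.
New equilibrium: 1052 - 2p = 6p - 1423 ⇒ 2475 = 8p ⇒ p = 309.375, q = 433.25.
Δp = 309.375 − 275 = +34.38.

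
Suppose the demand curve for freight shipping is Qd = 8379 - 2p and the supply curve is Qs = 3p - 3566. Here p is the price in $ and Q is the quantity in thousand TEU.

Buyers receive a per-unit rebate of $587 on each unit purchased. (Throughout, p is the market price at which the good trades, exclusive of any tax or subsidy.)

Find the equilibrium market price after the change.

Before the shock: 8379 - 2p = 3p - 3566 ⇒ 11945 = 5p ⇒ p = 2389, Q = 3601.
Since buyers' out-of-pocket price is the market price minus the rebate, the effective demand curve becomes Qd = 9553 - 2p.
Setting them equal: 9553 - 2p = 3p - 3566 → 13119 = 5p, so p = 2623.8 and Q = 4305.4.

2623.8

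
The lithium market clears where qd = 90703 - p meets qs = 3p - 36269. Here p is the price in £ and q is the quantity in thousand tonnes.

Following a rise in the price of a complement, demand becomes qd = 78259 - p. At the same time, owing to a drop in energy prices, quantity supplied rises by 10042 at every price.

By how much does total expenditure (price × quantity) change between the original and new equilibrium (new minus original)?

-509657573.75

Before the shock: 90703 - p = 3p - 36269 ⇒ 126972 = 4p ⇒ p = 31743, q = 58960.
After the shift, demand is qd = 78259 - p and supply is qs = 3p - 26227.
Setting them equal: 78259 - p = 3p - 26227 → 104486 = 4p, so p = 26121.5 and q = 52137.5.
Expenditure moves from 31743×58960 = 1871567280 to 26121.5×52137.5 = 1361909706.25; change = -509657573.75.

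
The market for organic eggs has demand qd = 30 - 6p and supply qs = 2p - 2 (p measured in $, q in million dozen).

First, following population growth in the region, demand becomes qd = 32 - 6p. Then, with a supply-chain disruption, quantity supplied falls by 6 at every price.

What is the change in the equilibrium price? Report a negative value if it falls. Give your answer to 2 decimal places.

Initially, 30 - 6p = 2p - 2, so 32 = 8p and p = 4, q = 6.
With the change applied: demand qd = 32 - 6p, supply qs = 2p - 8.
Clearing the new market: 32 - 6p = 2p - 8, so p = 5 and q = 2.
Δp = 5 − 4 = +1.00.

+1.00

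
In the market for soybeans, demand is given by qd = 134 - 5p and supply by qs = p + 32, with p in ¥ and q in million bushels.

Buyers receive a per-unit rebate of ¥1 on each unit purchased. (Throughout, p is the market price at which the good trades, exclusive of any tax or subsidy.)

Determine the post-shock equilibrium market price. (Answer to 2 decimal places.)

Original equilibrium: 134 - 5p = p + 32 gives 102 = 6p, so p = 17 and q = 49.
Since buyers' out-of-pocket price is the market price minus the rebate, the effective demand curve becomes qd = 139 - 5p.
Equate the new curves: 139 - 5p = p + 32, giving 107 = 6p, p = 107/6 ≈ 17.8333, q = 299/6 ≈ 49.8333.

17.83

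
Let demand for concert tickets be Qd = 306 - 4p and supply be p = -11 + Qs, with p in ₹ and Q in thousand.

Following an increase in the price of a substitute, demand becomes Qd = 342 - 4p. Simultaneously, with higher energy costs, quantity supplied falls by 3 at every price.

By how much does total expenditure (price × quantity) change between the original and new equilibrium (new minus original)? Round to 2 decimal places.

+866.64

Initially, 306 - 4p = p + 11, so 295 = 5p and p = 59, Q = 70.
With the change applied: demand Qd = 342 - 4p, supply Qs = p + 8.
Setting them equal: 342 - 4p = p + 8 → 334 = 5p, so p = 66.8 and Q = 74.8.
Expenditure moves from 59×70 = 4130 to 66.8×74.8 = 4996.64; change = +866.64.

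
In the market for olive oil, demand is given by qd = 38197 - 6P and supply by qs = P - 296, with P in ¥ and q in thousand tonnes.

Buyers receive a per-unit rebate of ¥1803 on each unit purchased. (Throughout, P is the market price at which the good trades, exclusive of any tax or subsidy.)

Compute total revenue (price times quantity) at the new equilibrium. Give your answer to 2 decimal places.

47538823.04

Initially, 38197 - 6P = P - 296, so 38493 = 7P and P = 5499, q = 5203.
Since buyers' out-of-pocket price is the market price minus the rebate, the effective demand curve becomes qd = 49015 - 6P.
Clearing the new market: 49015 - 6P = P - 296, so P = 49311/7 ≈ 7044.4286 and q = 47239/7 ≈ 6748.4286.
New expenditure = 7044.4286 × 6748.4286 = 47538823.04.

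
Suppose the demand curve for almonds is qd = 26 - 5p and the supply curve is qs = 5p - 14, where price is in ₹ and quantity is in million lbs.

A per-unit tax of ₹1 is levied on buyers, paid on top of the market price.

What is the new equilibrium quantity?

Solve the original market: 26 - 5p = 5p - 14, hence p = 4 and q = 6.
Since buyers pay the price plus the tax, the effective demand curve becomes qd = 21 - 5p.
Setting them equal: 21 - 5p = 5p - 14 → 35 = 10p, so p = 3.5 and q = 3.5.

3.5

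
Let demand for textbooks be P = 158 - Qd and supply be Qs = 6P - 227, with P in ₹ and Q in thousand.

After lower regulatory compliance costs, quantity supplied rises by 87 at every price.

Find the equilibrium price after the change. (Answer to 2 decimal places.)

42.57

Initially, 158 - P = 6P - 227, so 385 = 7P and P = 55, Q = 103.
With the change applied: demand Qd = 158 - P, supply Qs = 6P - 140.
Clearing the new market: 158 - P = 6P - 140, so P = 298/7 ≈ 42.5714 and Q = 808/7 ≈ 115.4286.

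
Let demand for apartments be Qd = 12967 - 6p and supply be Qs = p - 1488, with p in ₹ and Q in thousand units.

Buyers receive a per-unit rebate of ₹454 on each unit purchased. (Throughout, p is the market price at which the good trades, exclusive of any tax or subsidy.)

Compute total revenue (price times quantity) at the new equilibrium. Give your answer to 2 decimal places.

Original equilibrium: 12967 - 6p = p - 1488 gives 14455 = 7p, so p = 2065 and Q = 577.
Since buyers' out-of-pocket price is the market price minus the rebate, the effective demand curve becomes Qd = 15691 - 6p.
New equilibrium: 15691 - 6p = p - 1488 ⇒ 17179 = 7p ⇒ p = 17179/7 ≈ 2454.1429, Q = 6763/7 ≈ 966.1429.
New expenditure = 2454.1429 × 966.1429 = 2371052.59.

2371052.59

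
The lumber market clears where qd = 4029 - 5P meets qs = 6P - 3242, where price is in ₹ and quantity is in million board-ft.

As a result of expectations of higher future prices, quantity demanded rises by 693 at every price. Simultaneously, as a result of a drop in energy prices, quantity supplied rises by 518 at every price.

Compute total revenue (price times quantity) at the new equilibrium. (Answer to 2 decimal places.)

Original equilibrium: 4029 - 5P = 6P - 3242 gives 7271 = 11P, so P = 661 and q = 724.
The new curves are qd = 4722 - 5P (demand) and qs = 6P - 2724 (supply).
Clearing the new market: 4722 - 5P = 6P - 2724, so P = 7446/11 ≈ 676.9091 and q = 14712/11 ≈ 1337.4545.
New expenditure = 676.9091 × 1337.4545 = 905335.14.

905335.14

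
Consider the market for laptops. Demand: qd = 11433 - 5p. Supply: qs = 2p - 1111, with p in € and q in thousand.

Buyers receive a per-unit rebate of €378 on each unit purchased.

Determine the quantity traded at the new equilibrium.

Original equilibrium: 11433 - 5p = 2p - 1111 gives 12544 = 7p, so p = 1792 and q = 2473.
Since buyers' out-of-pocket price is the market price minus the rebate, the effective demand curve becomes qd = 13323 - 5p.
Equate the new curves: 13323 - 5p = 2p - 1111, giving 14434 = 7p, p = 2062, q = 3013.

3013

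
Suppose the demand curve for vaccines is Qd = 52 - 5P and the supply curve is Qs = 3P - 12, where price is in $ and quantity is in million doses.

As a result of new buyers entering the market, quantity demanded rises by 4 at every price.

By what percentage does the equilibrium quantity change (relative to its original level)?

+12.5

Solve the original market: 52 - 5P = 3P - 12, hence P = 8 and Q = 12.
With the change applied: demand Qd = 56 - 5P, supply Qs = 3P - 12.
Setting them equal: 56 - 5P = 3P - 12 → 68 = 8P, so P = 8.5 and Q = 13.5.
%ΔQ = (13.5 − 12) / 12 × 100 = +12.5%.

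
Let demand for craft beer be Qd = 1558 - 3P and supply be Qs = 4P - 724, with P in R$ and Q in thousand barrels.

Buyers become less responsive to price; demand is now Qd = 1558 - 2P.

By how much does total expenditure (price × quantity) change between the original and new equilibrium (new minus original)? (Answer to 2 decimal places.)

Before the shock: 1558 - 3P = 4P - 724 ⇒ 2282 = 7P ⇒ P = 326, Q = 580.
The new curves are Qd = 1558 - 2P (demand) and Qs = 4P - 724 (supply).
Setting them equal: 1558 - 2P = 4P - 724 → 2282 = 6P, so P = 1141/3 ≈ 380.3333 and Q = 2392/3 ≈ 797.3333.
Expenditure moves from 326×580 = 189080 to 380.3333×797.3333 = 303252.4444; change = +114172.44.

+114172.44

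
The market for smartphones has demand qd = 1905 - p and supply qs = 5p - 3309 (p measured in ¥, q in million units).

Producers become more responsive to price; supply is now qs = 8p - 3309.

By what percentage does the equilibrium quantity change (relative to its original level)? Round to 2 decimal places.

+27.96

Initially, 1905 - p = 5p - 3309, so 5214 = 6p and p = 869, q = 1036.
The shock moves the curves to qd = 1905 - p and qs = 8p - 3309.
Clearing the new market: 1905 - p = 8p - 3309, so p = 1738/3 ≈ 579.3333 and q = 3977/3 ≈ 1325.6667.
%Δq = (1325.6667 − 1036) / 1036 × 100 = +27.96%.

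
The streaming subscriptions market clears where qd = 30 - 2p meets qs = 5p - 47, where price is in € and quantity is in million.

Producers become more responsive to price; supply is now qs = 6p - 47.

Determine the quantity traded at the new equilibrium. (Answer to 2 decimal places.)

10.75

Original equilibrium: 30 - 2p = 5p - 47 gives 77 = 7p, so p = 11 and q = 8.
With the change applied: demand qd = 30 - 2p, supply qs = 6p - 47.
Equate the new curves: 30 - 2p = 6p - 47, giving 77 = 8p, p = 9.625, q = 10.75.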